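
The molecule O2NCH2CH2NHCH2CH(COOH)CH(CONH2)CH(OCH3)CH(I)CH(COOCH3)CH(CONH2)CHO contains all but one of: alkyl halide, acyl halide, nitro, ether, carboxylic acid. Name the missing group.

carboxylic acid: present (CH(COOH) — pendant –COOH: carbonyl C bonded to C and –OH → carboxylic acid).
ether: present (CH(OCH3) — pendant –OCH3: C–O–C with sp³ C, no adjacent C=O → ether).
alkyl halide: present (CH(I) — halogen on an sp³ carbon → alkyl halide).
nitro: present (O2NCH2 — –NO2 on carbon → nitro group).
acyl halide: no segment matches this pattern.

acyl halide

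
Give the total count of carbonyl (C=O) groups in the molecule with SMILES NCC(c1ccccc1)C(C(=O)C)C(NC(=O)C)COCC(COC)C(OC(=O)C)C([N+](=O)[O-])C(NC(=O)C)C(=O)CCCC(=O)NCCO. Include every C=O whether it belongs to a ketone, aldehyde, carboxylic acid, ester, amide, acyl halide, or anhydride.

CH(COCH3): ketone, 1 C=O (running total 1).
CH(NHCOCH3): amide, 1 C=O (running total 2).
CH(OCOCH3): ester, 1 C=O (running total 3).
CH(NHCOCH3): amide, 1 C=O (running total 4).
CO: ketone, 1 C=O (running total 5).
CH2CONHCH2: amide, 1 C=O (running total 6).

6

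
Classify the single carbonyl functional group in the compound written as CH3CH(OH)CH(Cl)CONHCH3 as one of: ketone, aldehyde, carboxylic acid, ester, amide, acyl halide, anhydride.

The carbonyl is in the CONHCH3 segment: –C(=O)NHCH3: carbonyl C bonded to C and to N → amide (the N is not an amine).

amide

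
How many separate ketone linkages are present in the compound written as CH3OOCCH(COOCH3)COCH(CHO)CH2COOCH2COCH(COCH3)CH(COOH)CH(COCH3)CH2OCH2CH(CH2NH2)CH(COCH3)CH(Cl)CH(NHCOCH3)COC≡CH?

6

CH3O–C(=O)–: carbonyl C bonded to C and to –OCH3 → ester (not ketone + ether).
pendant –COOCH3: carbonyl C bonded to C and –OCH3 → ester.
–C(=O)– with carbon on both sides → ketone.
pendant –CHO: carbonyl C bonded to C and H → aldehyde.
–C(=O)–O–C with C on the carbonyl side → ester.
–C(=O)– with carbon on both sides → ketone.
pendant –COCH3: carbonyl C bonded to two carbons → ketone.
pendant –COOH: carbonyl C bonded to C and –OH → carboxylic acid.
pendant –COCH3: carbonyl C bonded to two carbons → ketone.
C–O–C with sp³ carbons on both sides and no adjacent C=O → ether.
pendant –CH2NH2: N on sp³ C, no adjacent C=O → amine.
pendant –COCH3: carbonyl C bonded to two carbons → ketone.
halogen on an sp³ carbon → alkyl halide.
pendant –NHC(=O)CH3: N bonded to a carbonyl → amide (not amine).
–C(=O)– with carbon on both sides → ketone.
C≡C triple bond → alkyne.
Ketone appears at: CO, CO, CH(COCH3), CH(COCH3), CH(COCH3), CO → 6.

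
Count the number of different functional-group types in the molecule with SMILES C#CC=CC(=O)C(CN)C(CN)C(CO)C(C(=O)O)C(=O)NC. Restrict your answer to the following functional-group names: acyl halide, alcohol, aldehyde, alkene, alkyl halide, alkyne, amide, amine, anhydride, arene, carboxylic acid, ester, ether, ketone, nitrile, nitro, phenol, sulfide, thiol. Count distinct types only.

Reading the structure from left to right:
  HC≡C: C≡C triple bond → alkyne.
  CH=CH: C=C double bond → alkene.
  CO: –C(=O)– with carbon on both sides → ketone.
  CH(CH2NH2): pendant –CH2NH2: N on sp³ C, no adjacent C=O → amine.
  CH(CH2NH2): pendant –CH2NH2: N on sp³ C, no adjacent C=O → amine.
  CH(CH2OH): pendant –CH2OH on an sp³ backbone C → alcohol.
  CH(COOH): pendant –COOH: carbonyl C bonded to C and –OH → carboxylic acid.
  CONHCH3: –C(=O)NHCH3: carbonyl C bonded to C and to N → amide (the N is not an amine).
Distinct types present: alcohol, alkene, alkyne, amide, amine, carboxylic acid, ketone.

7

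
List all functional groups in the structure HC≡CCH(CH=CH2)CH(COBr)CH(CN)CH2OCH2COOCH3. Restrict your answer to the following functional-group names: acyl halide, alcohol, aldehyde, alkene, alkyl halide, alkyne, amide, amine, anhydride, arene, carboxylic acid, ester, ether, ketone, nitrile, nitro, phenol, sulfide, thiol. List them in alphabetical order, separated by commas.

acyl halide, alkene, alkyne, ester, ether, nitrile

Taking each segment in turn:
  HC≡C: C≡C triple bond → alkyne.
  CH(CH=CH2): pendant –CH=CH2: C=C double bond → alkene.
  CH(COBr): pendant –C(=O)X: carbonyl C bonded to C and halogen → acyl halide.
  CH(CN): pendant –C≡N: nitrile.
  CH2OCH2: C–O–C with sp³ carbons on both sides and no adjacent C=O → ether.
  COOCH3: –C(=O)OCH3: carbonyl C bonded to C and to –OCH3 → ester (not ketone + ether).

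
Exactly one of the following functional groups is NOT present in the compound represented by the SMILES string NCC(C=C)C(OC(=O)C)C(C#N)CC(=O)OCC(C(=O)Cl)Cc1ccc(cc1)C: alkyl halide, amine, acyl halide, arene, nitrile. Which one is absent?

acyl halide: present (CH(COCl) — pendant –C(=O)X: carbonyl C bonded to C and halogen → acyl halide).
amine: present (H2NCH2 — –NH2 on an sp³ carbon with no adjacent C=O → amine).
arene: present (C6H4 — para-disubstituted benzene ring → arene).
nitrile: present (CH(CN) — pendant –C≡N: nitrile).
alkyl halide: absent. In CH(COCl), the halogen is on a carbonyl carbon, which makes it an acyl halide, not an alkyl halide.

alkyl halide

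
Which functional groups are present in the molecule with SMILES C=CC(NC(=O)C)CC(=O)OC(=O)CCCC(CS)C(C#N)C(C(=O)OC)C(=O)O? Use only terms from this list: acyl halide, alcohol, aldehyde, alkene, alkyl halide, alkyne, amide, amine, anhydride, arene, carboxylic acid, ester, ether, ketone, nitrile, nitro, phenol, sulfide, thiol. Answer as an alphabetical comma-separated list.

alkene, amide, anhydride, carboxylic acid, ester, nitrile, thiol

Reading the structure from left to right:
  CH2=CH: C=C double bond → alkene.
  CH(NHCOCH3): pendant –NHC(=O)CH3: N bonded to a carbonyl → amide (not amine).
  CH2CO-O-COCH2: two acyl groups sharing one oxygen, –C(=O)–O–C(=O)– → anhydride.
  CH(CH2SH): pendant –CH2SH → thiol.
  CH(CN): pendant –C≡N: nitrile.
  CH(COOCH3): pendant –COOCH3: carbonyl C bonded to C and –OCH3 → ester.
  COOH: –COOH: carbonyl C bonded to –OH and C → carboxylic acid (the –OH is not a separate alcohol).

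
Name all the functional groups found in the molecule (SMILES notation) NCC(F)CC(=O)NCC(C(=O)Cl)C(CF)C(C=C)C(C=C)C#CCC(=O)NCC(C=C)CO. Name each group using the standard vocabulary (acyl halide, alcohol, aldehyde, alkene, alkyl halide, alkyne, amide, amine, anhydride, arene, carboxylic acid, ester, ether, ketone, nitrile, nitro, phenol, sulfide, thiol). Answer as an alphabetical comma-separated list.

–NH2 on an sp³ carbon with no adjacent C=O → amine.
halogen on an sp³ carbon → alkyl halide.
–C(=O)–N– linkage → amide (the N is not an amine).
pendant –C(=O)X: carbonyl C bonded to C and halogen → acyl halide.
pendant –CH2X: halogen on sp³ carbon → alkyl halide.
pendant –CH=CH2: C=C double bond → alkene.
pendant –CH=CH2: C=C double bond → alkene.
C≡C triple bond → alkyne.
–C(=O)–N– linkage → amide (the N is not an amine).
pendant –CH=CH2: C=C double bond → alkene.
–OH on an sp³ carbon → alcohol.

acyl halide, alcohol, alkene, alkyl halide, alkyne, amide, amine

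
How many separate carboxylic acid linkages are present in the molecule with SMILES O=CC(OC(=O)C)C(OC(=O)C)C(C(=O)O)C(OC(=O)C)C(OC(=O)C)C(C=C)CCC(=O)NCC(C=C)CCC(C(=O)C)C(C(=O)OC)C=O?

Reading the structure from left to right:
  OHC: terminal –CHO: carbonyl C bonded to H and C → aldehyde.
  CH(OCOCH3): pendant –OC(=O)CH3: an acyloxy group → ester.
  CH(OCOCH3): pendant –OC(=O)CH3: an acyloxy group → ester.
  CH(COOH): pendant –COOH: carbonyl C bonded to C and –OH → carboxylic acid.
  CH(OCOCH3): pendant –OC(=O)CH3: an acyloxy group → ester.
  CH(OCOCH3): pendant –OC(=O)CH3: an acyloxy group → ester.
  CH(CH=CH2): pendant –CH=CH2: C=C double bond → alkene.
  CH2CONHCH2: –C(=O)–N– linkage → amide (the N is not an amine).
  CH(CH=CH2): pendant –CH=CH2: C=C double bond → alkene.
  CH(COCH3): pendant –COCH3: carbonyl C bonded to two carbons → ketone.
  CH(COOCH3): pendant –COOCH3: carbonyl C bonded to C and –OCH3 → ester.
  CHO: terminal –CHO: carbonyl C bonded to H and C → aldehyde.
Carboxylic acid appears at: CH(COOH) → 1.

1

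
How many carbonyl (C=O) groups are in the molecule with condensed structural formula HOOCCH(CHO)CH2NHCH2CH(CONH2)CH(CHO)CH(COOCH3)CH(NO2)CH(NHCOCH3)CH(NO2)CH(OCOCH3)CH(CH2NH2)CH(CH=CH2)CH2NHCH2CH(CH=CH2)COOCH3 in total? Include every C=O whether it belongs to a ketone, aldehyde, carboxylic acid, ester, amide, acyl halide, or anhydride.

8

HOOC: carboxylic acid, 1 C=O (running total 1).
CH(CHO): aldehyde, 1 C=O (running total 2).
CH(CONH2): amide, 1 C=O (running total 3).
CH(CHO): aldehyde, 1 C=O (running total 4).
CH(COOCH3): ester, 1 C=O (running total 5).
CH(NHCOCH3): amide, 1 C=O (running total 6).
CH(OCOCH3): ester, 1 C=O (running total 7).
COOCH3: ester, 1 C=O (running total 8).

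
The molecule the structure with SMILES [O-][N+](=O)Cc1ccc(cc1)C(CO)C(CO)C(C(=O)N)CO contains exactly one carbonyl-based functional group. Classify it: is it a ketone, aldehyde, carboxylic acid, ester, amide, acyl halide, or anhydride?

amide

The carbonyl is in the CH(CONH2) segment: pendant –CONH2: carbonyl C bonded to C and N → amide.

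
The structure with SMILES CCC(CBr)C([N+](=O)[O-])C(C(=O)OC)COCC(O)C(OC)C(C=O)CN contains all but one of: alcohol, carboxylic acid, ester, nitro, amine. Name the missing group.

alcohol: present (CH(OH) — –OH on an sp³ carbon → alcohol (secondary)).
nitro: present (CH(NO2) — –NO2 on an sp³ carbon → nitro (the N=O is not a carbonyl)).
amine: present (CH2NH2 — –NH2 on an sp³ carbon with no adjacent C=O → amine).
ester: present (CH(COOCH3) — pendant –COOCH3: carbonyl C bonded to C and –OCH3 → ester).
carboxylic acid: absent. In CH(COOCH3), the acyl oxygen is bonded to carbon (–O–C), not to H, so this is an ester.

carboxylic acid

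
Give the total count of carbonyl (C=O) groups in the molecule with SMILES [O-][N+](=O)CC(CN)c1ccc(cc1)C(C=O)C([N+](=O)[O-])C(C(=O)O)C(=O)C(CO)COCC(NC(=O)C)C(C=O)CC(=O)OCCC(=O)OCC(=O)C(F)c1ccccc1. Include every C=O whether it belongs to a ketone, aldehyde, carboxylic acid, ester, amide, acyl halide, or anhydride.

CH(CHO): aldehyde, 1 C=O (running total 1).
CH(COOH): carboxylic acid, 1 C=O (running total 2).
CO: ketone, 1 C=O (running total 3).
CH(NHCOCH3): amide, 1 C=O (running total 4).
CH(CHO): aldehyde, 1 C=O (running total 5).
CH2COOCH2: ester, 1 C=O (running total 6).
CH2COOCH2: ester, 1 C=O (running total 7).
CO: ketone, 1 C=O (running total 8).

8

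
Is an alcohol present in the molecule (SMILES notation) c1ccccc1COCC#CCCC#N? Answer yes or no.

no

C6H5– phenyl ring → arene.
C–O–C with sp³ carbons on both sides and no adjacent C=O → ether.
C≡C triple bond → alkyne.
–C≡N: carbon triple-bonded to nitrogen → nitrile.
The groups actually present are: alkyne, arene, ether, nitrile.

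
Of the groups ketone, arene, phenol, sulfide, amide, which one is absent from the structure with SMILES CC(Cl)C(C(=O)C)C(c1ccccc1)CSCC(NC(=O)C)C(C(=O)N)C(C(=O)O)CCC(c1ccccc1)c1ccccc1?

phenol

amide: present (CH(NHCOCH3) — pendant –NHC(=O)CH3: N bonded to a carbonyl → amide (not amine)).
sulfide: present (CH2SCH2 — C–S–C linkage → sulfide (thioether)).
ketone: present (CH(COCH3) — pendant –COCH3: carbonyl C bonded to two carbons → ketone).
arene: present (CH(C6H5) — pendant –C6H5: benzene ring → arene).
phenol: no segment matches this pattern.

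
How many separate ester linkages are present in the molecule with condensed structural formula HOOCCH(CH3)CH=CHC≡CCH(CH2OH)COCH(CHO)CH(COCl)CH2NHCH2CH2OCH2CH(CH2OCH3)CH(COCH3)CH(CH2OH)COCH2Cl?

0

–COOH: carbonyl C bonded to –OH and C → carboxylic acid (the –OH is not a separate alcohol).
C=C double bond → alkene.
C≡C triple bond → alkyne.
pendant –CH2OH on an sp³ backbone C → alcohol.
–C(=O)– with carbon on both sides → ketone.
pendant –CHO: carbonyl C bonded to C and H → aldehyde.
pendant –C(=O)X: carbonyl C bonded to C and halogen → acyl halide.
C–N–C with sp³ carbons and no adjacent C=O → amine (secondary).
C–O–C with sp³ carbons on both sides and no adjacent C=O → ether.
pendant –CH2OCH3: C–O–C linkage → ether.
pendant –COCH3: carbonyl C bonded to two carbons → ketone.
pendant –CH2OH on an sp³ backbone C → alcohol.
–C(=O)– with carbon on both sides → ketone.
halogen on an sp³ carbon → alkyl halide.
No segment is a ester: HOOC is carboxylic acid, not ester; CO is ketone, not ester; CH2OCH2 is ether, not ester. → 0.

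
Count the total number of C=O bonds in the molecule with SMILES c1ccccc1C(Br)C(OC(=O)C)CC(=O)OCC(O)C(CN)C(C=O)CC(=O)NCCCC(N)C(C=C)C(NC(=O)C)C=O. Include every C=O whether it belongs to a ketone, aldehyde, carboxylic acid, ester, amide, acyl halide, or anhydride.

CH(OCOCH3): ester, 1 C=O (running total 1).
CH2COOCH2: ester, 1 C=O (running total 2).
CH(CHO): aldehyde, 1 C=O (running total 3).
CH2CONHCH2: amide, 1 C=O (running total 4).
CH(NHCOCH3): amide, 1 C=O (running total 5).
CHO: aldehyde, 1 C=O (running total 6).

6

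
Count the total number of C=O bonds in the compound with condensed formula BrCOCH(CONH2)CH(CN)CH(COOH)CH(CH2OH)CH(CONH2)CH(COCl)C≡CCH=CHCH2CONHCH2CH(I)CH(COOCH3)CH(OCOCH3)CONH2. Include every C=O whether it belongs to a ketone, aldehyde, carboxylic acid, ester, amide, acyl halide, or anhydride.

BrCO: acyl halide, 1 C=O (running total 1).
CH(CONH2): amide, 1 C=O (running total 2).
CH(COOH): carboxylic acid, 1 C=O (running total 3).
CH(CONH2): amide, 1 C=O (running total 4).
CH(COCl): acyl halide, 1 C=O (running total 5).
CH2CONHCH2: amide, 1 C=O (running total 6).
CH(COOCH3): ester, 1 C=O (running total 7).
CH(OCOCH3): ester, 1 C=O (running total 8).
CONH2: amide, 1 C=O (running total 9).

9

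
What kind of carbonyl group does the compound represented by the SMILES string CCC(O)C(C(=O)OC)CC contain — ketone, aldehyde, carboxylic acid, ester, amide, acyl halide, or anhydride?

ester

The carbonyl is in the CH(COOCH3) segment: pendant –COOCH3: carbonyl C bonded to C and –OCH3 → ester.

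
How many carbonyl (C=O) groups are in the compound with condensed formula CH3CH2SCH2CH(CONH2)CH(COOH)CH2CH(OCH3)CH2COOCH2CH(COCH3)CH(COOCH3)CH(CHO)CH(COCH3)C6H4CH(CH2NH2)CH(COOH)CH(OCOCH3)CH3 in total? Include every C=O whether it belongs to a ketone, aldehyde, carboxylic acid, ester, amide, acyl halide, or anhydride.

CH(CONH2): amide, 1 C=O (running total 1).
CH(COOH): carboxylic acid, 1 C=O (running total 2).
CH2COOCH2: ester, 1 C=O (running total 3).
CH(COCH3): ketone, 1 C=O (running total 4).
CH(COOCH3): ester, 1 C=O (running total 5).
CH(CHO): aldehyde, 1 C=O (running total 6).
CH(COCH3): ketone, 1 C=O (running total 7).
CH(COOH): carboxylic acid, 1 C=O (running total 8).
CH(OCOCH3): ester, 1 C=O (running total 9).

9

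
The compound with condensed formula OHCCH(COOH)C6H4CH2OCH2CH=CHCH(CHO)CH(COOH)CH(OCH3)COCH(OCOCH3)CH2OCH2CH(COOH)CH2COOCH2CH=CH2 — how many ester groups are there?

2

Reading the structure from left to right:
  OHC: terminal –CHO: carbonyl C bonded to H and C → aldehyde.
  CH(COOH): pendant –COOH: carbonyl C bonded to C and –OH → carboxylic acid.
  C6H4: para-disubstituted benzene ring → arene.
  CH2OCH2: C–O–C with sp³ carbons on both sides and no adjacent C=O → ether.
  CH=CH: C=C double bond → alkene.
  CH(CHO): pendant –CHO: carbonyl C bonded to C and H → aldehyde.
  CH(COOH): pendant –COOH: carbonyl C bonded to C and –OH → carboxylic acid.
  CH(OCH3): pendant –OCH3: C–O–C with sp³ C, no adjacent C=O → ether.
  CO: –C(=O)– with carbon on both sides → ketone.
  CH(OCOCH3): pendant –OC(=O)CH3: an acyloxy group → ester.
  CH2OCH2: C–O–C with sp³ carbons on both sides and no adjacent C=O → ether.
  CH(COOH): pendant –COOH: carbonyl C bonded to C and –OH → carboxylic acid.
  CH2COOCH2: –C(=O)–O–C with C on the carbonyl side → ester.
  CH=CH2: C=C double bond → alkene.
Ester appears at: CH(OCOCH3), CH2COOCH2 → 2.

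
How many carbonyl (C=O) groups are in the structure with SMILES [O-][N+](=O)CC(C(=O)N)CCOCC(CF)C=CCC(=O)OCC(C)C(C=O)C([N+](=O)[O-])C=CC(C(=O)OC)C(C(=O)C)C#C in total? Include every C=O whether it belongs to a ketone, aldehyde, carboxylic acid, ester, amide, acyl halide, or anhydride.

CH(CONH2): amide, 1 C=O (running total 1).
CH2COOCH2: ester, 1 C=O (running total 2).
CH(CHO): aldehyde, 1 C=O (running total 3).
CH(COOCH3): ester, 1 C=O (running total 4).
CH(COCH3): ketone, 1 C=O (running total 5).

5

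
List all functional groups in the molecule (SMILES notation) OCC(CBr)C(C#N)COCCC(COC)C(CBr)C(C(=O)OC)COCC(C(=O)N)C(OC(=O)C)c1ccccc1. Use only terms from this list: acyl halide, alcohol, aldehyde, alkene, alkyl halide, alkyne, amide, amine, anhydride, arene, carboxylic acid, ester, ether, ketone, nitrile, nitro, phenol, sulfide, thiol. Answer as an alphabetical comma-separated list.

alcohol, alkyl halide, amide, arene, ester, ether, nitrile

Taking each segment in turn:
  HOCH2: HO– on an sp³ carbon → alcohol.
  CH(CH2Br): pendant –CH2X: halogen on sp³ carbon → alkyl halide.
  CH(CN): pendant –C≡N: nitrile.
  CH2OCH2: C–O–C with sp³ carbons on both sides and no adjacent C=O → ether.
  CH(CH2OCH3): pendant –CH2OCH3: C–O–C linkage → ether.
  CH(CH2Br): pendant –CH2X: halogen on sp³ carbon → alkyl halide.
  CH(COOCH3): pendant –COOCH3: carbonyl C bonded to C and –OCH3 → ester.
  CH2OCH2: C–O–C with sp³ carbons on both sides and no adjacent C=O → ether.
  CH(CONH2): pendant –CONH2: carbonyl C bonded to C and N → amide.
  CH(OCOCH3): pendant –OC(=O)CH3: an acyloxy group → ester.
  C6H5: –C6H5 phenyl ring → arene.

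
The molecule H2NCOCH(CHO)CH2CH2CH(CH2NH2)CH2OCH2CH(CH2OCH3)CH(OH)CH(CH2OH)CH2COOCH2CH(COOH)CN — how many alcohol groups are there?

–C(=O)NH2: carbonyl C bonded to C and to N → amide (the N is not a separate amine).
pendant –CHO: carbonyl C bonded to C and H → aldehyde.
pendant –CH2NH2: N on sp³ C, no adjacent C=O → amine.
C–O–C with sp³ carbons on both sides and no adjacent C=O → ether.
pendant –CH2OCH3: C–O–C linkage → ether.
–OH on an sp³ carbon → alcohol (secondary).
pendant –CH2OH on an sp³ backbone C → alcohol.
–C(=O)–O–C with C on the carbonyl side → ester.
pendant –COOH: carbonyl C bonded to C and –OH → carboxylic acid.
–C≡N: carbon triple-bonded to nitrogen → nitrile.
Alcohol appears at: CH(OH), CH(CH2OH) → 2.

2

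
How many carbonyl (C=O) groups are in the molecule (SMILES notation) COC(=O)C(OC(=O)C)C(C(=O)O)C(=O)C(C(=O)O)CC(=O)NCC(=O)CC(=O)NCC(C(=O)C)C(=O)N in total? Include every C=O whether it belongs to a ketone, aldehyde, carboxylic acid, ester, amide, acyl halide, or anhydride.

10

CH3OOC: ester, 1 C=O (running total 1).
CH(OCOCH3): ester, 1 C=O (running total 2).
CH(COOH): carboxylic acid, 1 C=O (running total 3).
CO: ketone, 1 C=O (running total 4).
CH(COOH): carboxylic acid, 1 C=O (running total 5).
CH2CONHCH2: amide, 1 C=O (running total 6).
CO: ketone, 1 C=O (running total 7).
CH2CONHCH2: amide, 1 C=O (running total 8).
CH(COCH3): ketone, 1 C=O (running total 9).
CONH2: amide, 1 C=O (running total 10).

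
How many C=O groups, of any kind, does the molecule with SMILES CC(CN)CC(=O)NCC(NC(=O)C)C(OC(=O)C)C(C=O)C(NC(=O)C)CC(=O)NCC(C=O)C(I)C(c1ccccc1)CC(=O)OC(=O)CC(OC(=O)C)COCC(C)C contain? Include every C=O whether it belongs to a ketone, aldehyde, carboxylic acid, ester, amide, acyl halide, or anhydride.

CH2CONHCH2: amide, 1 C=O (running total 1).
CH(NHCOCH3): amide, 1 C=O (running total 2).
CH(OCOCH3): ester, 1 C=O (running total 3).
CH(CHO): aldehyde, 1 C=O (running total 4).
CH(NHCOCH3): amide, 1 C=O (running total 5).
CH2CONHCH2: amide, 1 C=O (running total 6).
CH(CHO): aldehyde, 1 C=O (running total 7).
CH2CO-O-COCH2: anhydride, 2 C=O (running total 9).
CH(OCOCH3): ester, 1 C=O (running total 10).

10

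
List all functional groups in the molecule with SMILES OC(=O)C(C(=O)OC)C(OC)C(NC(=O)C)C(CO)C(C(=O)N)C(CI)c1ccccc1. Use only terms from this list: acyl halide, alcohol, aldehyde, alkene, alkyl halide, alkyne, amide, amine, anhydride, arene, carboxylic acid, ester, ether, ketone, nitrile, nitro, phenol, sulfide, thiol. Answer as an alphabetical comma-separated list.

–COOH: carbonyl C bonded to –OH and C → carboxylic acid (the –OH is not a separate alcohol).
pendant –COOCH3: carbonyl C bonded to C and –OCH3 → ester.
pendant –OCH3: C–O–C with sp³ C, no adjacent C=O → ether.
pendant –NHC(=O)CH3: N bonded to a carbonyl → amide (not amine).
pendant –CH2OH on an sp³ backbone C → alcohol.
pendant –CONH2: carbonyl C bonded to C and N → amide.
pendant –CH2X: halogen on sp³ carbon → alkyl halide.
–C6H5 phenyl ring → arene.

alcohol, alkyl halide, amide, arene, carboxylic acid, ester, ether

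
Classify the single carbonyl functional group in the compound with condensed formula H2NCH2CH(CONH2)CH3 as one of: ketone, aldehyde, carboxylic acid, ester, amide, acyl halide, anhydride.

The carbonyl is in the CH(CONH2) segment: pendant –CONH2: carbonyl C bonded to C and N → amide.

amide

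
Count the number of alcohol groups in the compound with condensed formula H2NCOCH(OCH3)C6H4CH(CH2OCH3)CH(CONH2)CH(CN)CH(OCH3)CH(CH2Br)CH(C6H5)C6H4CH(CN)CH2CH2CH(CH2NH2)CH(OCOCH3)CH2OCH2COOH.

Taking each segment in turn:
  H2NCO: –C(=O)NH2: carbonyl C bonded to C and to N → amide (the N is not a separate amine).
  CH(OCH3): pendant –OCH3: C–O–C with sp³ C, no adjacent C=O → ether.
  C6H4: para-disubstituted benzene ring → arene.
  CH(CH2OCH3): pendant –CH2OCH3: C–O–C linkage → ether.
  CH(CONH2): pendant –CONH2: carbonyl C bonded to C and N → amide.
  CH(CN): pendant –C≡N: nitrile.
  CH(OCH3): pendant –OCH3: C–O–C with sp³ C, no adjacent C=O → ether.
  CH(CH2Br): pendant –CH2X: halogen on sp³ carbon → alkyl halide.
  CH(C6H5): pendant –C6H5: benzene ring → arene.
  C6H4: para-disubstituted benzene ring → arene.
  CH(CN): pendant –C≡N: nitrile.
  CH(CH2NH2): pendant –CH2NH2: N on sp³ C, no adjacent C=O → amine.
  CH(OCOCH3): pendant –OC(=O)CH3: an acyloxy group → ester.
  CH2OCH2: C–O–C with sp³ carbons on both sides and no adjacent C=O → ether.
  COOH: –COOH: carbonyl C bonded to –OH and C → carboxylic acid (the –OH is not a separate alcohol).
No segment is a alcohol: CH(OCH3) is ether, not alcohol; CH(CH2OCH3) is ether, not alcohol; CH(OCH3) is ether, not alcohol. → 0.

0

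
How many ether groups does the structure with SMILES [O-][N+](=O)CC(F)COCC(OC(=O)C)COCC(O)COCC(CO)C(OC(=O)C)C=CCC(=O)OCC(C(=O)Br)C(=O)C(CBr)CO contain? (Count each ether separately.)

–NO2 on carbon → nitro group.
halogen on an sp³ carbon → alkyl halide.
C–O–C with sp³ carbons on both sides and no adjacent C=O → ether.
pendant –OC(=O)CH3: an acyloxy group → ester.
C–O–C with sp³ carbons on both sides and no adjacent C=O → ether.
–OH on an sp³ carbon → alcohol (secondary).
C–O–C with sp³ carbons on both sides and no adjacent C=O → ether.
pendant –CH2OH on an sp³ backbone C → alcohol.
pendant –OC(=O)CH3: an acyloxy group → ester.
C=C double bond → alkene.
–C(=O)–O–C with C on the carbonyl side → ester.
pendant –C(=O)X: carbonyl C bonded to C and halogen → acyl halide.
–C(=O)– with carbon on both sides → ketone.
pendant –CH2X: halogen on sp³ carbon → alkyl halide.
–OH on an sp³ carbon → alcohol.
Ether appears at: CH2OCH2, CH2OCH2, CH2OCH2 → 3.

3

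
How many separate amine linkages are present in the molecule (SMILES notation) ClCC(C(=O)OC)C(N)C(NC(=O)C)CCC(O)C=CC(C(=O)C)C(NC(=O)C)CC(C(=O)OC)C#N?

1

halogen on an sp³ carbon → alkyl halide.
pendant –COOCH3: carbonyl C bonded to C and –OCH3 → ester.
–NH2 on an sp³ carbon with no adjacent C=O → amine.
pendant –NHC(=O)CH3: N bonded to a carbonyl → amide (not amine).
–OH on an sp³ carbon → alcohol (secondary).
C=C double bond → alkene.
pendant –COCH3: carbonyl C bonded to two carbons → ketone.
pendant –NHC(=O)CH3: N bonded to a carbonyl → amide (not amine).
pendant –COOCH3: carbonyl C bonded to C and –OCH3 → ester.
–C≡N: carbon triple-bonded to nitrogen → nitrile.
Amine appears at: CH(NH2) → 1.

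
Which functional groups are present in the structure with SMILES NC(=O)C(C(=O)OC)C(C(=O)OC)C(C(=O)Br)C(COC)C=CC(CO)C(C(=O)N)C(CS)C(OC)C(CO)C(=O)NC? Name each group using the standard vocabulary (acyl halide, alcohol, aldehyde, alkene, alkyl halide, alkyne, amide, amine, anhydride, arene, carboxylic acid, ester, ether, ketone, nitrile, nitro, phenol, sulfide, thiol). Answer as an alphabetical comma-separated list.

–C(=O)NH2: carbonyl C bonded to C and to N → amide (the N is not a separate amine).
pendant –COOCH3: carbonyl C bonded to C and –OCH3 → ester.
pendant –COOCH3: carbonyl C bonded to C and –OCH3 → ester.
pendant –C(=O)X: carbonyl C bonded to C and halogen → acyl halide.
pendant –CH2OCH3: C–O–C linkage → ether.
C=C double bond → alkene.
pendant –CH2OH on an sp³ backbone C → alcohol.
pendant –CONH2: carbonyl C bonded to C and N → amide.
pendant –CH2SH → thiol.
pendant –OCH3: C–O–C with sp³ C, no adjacent C=O → ether.
pendant –CH2OH on an sp³ backbone C → alcohol.
–C(=O)NHCH3: carbonyl C bonded to C and to N → amide (the N is not an amine).

acyl halide, alcohol, alkene, amide, ester, ether, thiol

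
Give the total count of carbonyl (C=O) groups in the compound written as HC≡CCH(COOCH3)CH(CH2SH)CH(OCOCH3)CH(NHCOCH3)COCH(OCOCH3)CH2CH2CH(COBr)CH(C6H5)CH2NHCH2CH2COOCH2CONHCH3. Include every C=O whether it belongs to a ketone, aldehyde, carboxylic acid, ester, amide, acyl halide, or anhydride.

8

CH(COOCH3): ester, 1 C=O (running total 1).
CH(OCOCH3): ester, 1 C=O (running total 2).
CH(NHCOCH3): amide, 1 C=O (running total 3).
CO: ketone, 1 C=O (running total 4).
CH(OCOCH3): ester, 1 C=O (running total 5).
CH(COBr): acyl halide, 1 C=O (running total 6).
CH2COOCH2: ester, 1 C=O (running total 7).
CONHCH3: amide, 1 C=O (running total 8).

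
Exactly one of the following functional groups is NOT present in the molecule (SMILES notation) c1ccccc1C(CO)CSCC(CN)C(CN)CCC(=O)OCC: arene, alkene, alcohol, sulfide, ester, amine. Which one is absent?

alkene

alcohol: present (CH(CH2OH) — pendant –CH2OH on an sp³ backbone C → alcohol).
amine: present (CH(CH2NH2) — pendant –CH2NH2: N on sp³ C, no adjacent C=O → amine).
sulfide: present (CH2SCH2 — C–S–C linkage → sulfide (thioether)).
ester: present (COOCH2CH3 — –C(=O)OCH2CH3: carbonyl C bonded to C and to –OEt → ester).
arene: present (C6H5 — C6H5– phenyl ring → arene).
alkene: absent. In C6H5, the C=C units are part of an aromatic ring, which is an arene, not an isolated alkene.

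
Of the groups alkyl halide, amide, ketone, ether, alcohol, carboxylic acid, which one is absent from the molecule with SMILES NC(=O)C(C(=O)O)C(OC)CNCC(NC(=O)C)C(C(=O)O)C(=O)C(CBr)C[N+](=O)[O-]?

ketone: present (CO — –C(=O)– with carbon on both sides → ketone).
amide: present (H2NCO — –C(=O)NH2: carbonyl C bonded to C and to N → amide (the N is not a separate amine)).
carboxylic acid: present (CH(COOH) — pendant –COOH: carbonyl C bonded to C and –OH → carboxylic acid).
alkyl halide: present (CH(CH2Br) — pendant –CH2X: halogen on sp³ carbon → alkyl halide).
ether: present (CH(OCH3) — pendant –OCH3: C–O–C with sp³ C, no adjacent C=O → ether).
alcohol: absent. In CH(COOH), the –OH sits on a carbonyl carbon, making it part of a carboxylic acid, not an alcohol.

alcohol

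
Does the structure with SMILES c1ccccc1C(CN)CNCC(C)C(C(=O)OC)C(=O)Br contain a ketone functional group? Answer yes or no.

no

C6H5– phenyl ring → arene.
pendant –CH2NH2: N on sp³ C, no adjacent C=O → amine.
C–N–C with sp³ carbons and no adjacent C=O → amine (secondary).
pendant –COOCH3: carbonyl C bonded to C and –OCH3 → ester.
–C(=O)Br: carbonyl C bonded to C and to a halogen → acyl halide (not alkyl halide).
In CH(COOCH3), the C=O is bonded to an –O–C group, which defines an ester, not a ketone. In COBr, the C=O is bonded to a halogen, which defines an acyl halide, not a ketone.
The groups actually present are: acyl halide, amine, arene, ester.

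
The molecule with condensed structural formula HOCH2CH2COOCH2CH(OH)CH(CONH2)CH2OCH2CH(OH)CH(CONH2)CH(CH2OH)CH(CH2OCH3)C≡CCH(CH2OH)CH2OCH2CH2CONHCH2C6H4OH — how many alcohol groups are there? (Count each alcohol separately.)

5

Reading the structure from left to right:
  HOCH2: HO– on an sp³ carbon → alcohol.
  CH2COOCH2: –C(=O)–O–C with C on the carbonyl side → ester.
  CH(OH): –OH on an sp³ carbon → alcohol (secondary).
  CH(CONH2): pendant –CONH2: carbonyl C bonded to C and N → amide.
  CH2OCH2: C–O–C with sp³ carbons on both sides and no adjacent C=O → ether.
  CH(OH): –OH on an sp³ carbon → alcohol (secondary).
  CH(CONH2): pendant –CONH2: carbonyl C bonded to C and N → amide.
  CH(CH2OH): pendant –CH2OH on an sp³ backbone C → alcohol.
  CH(CH2OCH3): pendant –CH2OCH3: C–O–C linkage → ether.
  C≡C: C≡C triple bond → alkyne.
  CH(CH2OH): pendant –CH2OH on an sp³ backbone C → alcohol.
  CH2OCH2: C–O–C with sp³ carbons on both sides and no adjacent C=O → ether.
  CH2CONHCH2: –C(=O)–N– linkage → amide (the N is not an amine).
  C6H4OH: –OH attached directly to an aromatic ring → phenol (not alcohol); the ring itself is an arene.
Alcohol appears at: HOCH2, CH(OH), CH(OH), CH(CH2OH), CH(CH2OH) → 5.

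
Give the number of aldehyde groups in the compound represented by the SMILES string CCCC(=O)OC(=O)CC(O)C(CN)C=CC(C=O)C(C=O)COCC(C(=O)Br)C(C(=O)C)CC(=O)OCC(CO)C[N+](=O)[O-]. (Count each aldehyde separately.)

Working along the chain:
  CH2CO-O-COCH2: two acyl groups sharing one oxygen, –C(=O)–O–C(=O)– → anhydride.
  CH(OH): –OH on an sp³ carbon → alcohol (secondary).
  CH(CH2NH2): pendant –CH2NH2: N on sp³ C, no adjacent C=O → amine.
  CH=CH: C=C double bond → alkene.
  CH(CHO): pendant –CHO: carbonyl C bonded to C and H → aldehyde.
  CH(CHO): pendant –CHO: carbonyl C bonded to C and H → aldehyde.
  CH2OCH2: C–O–C with sp³ carbons on both sides and no adjacent C=O → ether.
  CH(COBr): pendant –C(=O)X: carbonyl C bonded to C and halogen → acyl halide.
  CH(COCH3): pendant –COCH3: carbonyl C bonded to two carbons → ketone.
  CH2COOCH2: –C(=O)–O–C with C on the carbonyl side → ester.
  CH(CH2OH): pendant –CH2OH on an sp³ backbone C → alcohol.
  CH2NO2: –NO2 on carbon → nitro group.
Aldehyde appears at: CH(CHO), CH(CHO) → 2.

2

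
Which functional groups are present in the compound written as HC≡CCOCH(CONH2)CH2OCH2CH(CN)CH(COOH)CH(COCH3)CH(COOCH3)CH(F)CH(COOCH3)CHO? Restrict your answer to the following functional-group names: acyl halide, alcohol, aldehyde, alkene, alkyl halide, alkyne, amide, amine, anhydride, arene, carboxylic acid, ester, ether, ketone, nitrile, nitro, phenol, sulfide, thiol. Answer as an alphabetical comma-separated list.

aldehyde, alkyl halide, alkyne, amide, carboxylic acid, ester, ether, ketone, nitrile

C≡C triple bond → alkyne.
–C(=O)– with carbon on both sides → ketone.
pendant –CONH2: carbonyl C bonded to C and N → amide.
C–O–C with sp³ carbons on both sides and no adjacent C=O → ether.
pendant –C≡N: nitrile.
pendant –COOH: carbonyl C bonded to C and –OH → carboxylic acid.
pendant –COCH3: carbonyl C bonded to two carbons → ketone.
pendant –COOCH3: carbonyl C bonded to C and –OCH3 → ester.
halogen on an sp³ carbon → alkyl halide.
pendant –COOCH3: carbonyl C bonded to C and –OCH3 → ester.
terminal –CHO: carbonyl C bonded to H and C → aldehyde.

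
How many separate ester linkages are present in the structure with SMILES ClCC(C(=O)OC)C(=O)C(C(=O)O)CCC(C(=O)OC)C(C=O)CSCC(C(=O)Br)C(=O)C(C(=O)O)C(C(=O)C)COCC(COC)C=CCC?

Working along the chain:
  ClCH2: halogen on an sp³ carbon → alkyl halide.
  CH(COOCH3): pendant –COOCH3: carbonyl C bonded to C and –OCH3 → ester.
  CO: –C(=O)– with carbon on both sides → ketone.
  CH(COOH): pendant –COOH: carbonyl C bonded to C and –OH → carboxylic acid.
  CH(COOCH3): pendant –COOCH3: carbonyl C bonded to C and –OCH3 → ester.
  CH(CHO): pendant –CHO: carbonyl C bonded to C and H → aldehyde.
  CH2SCH2: C–S–C linkage → sulfide (thioether).
  CH(COBr): pendant –C(=O)X: carbonyl C bonded to C and halogen → acyl halide.
  CO: –C(=O)– with carbon on both sides → ketone.
  CH(COOH): pendant –COOH: carbonyl C bonded to C and –OH → carboxylic acid.
  CH(COCH3): pendant –COCH3: carbonyl C bonded to two carbons → ketone.
  CH2OCH2: C–O–C with sp³ carbons on both sides and no adjacent C=O → ether.
  CH(CH2OCH3): pendant –CH2OCH3: C–O–C linkage → ether.
  CH=CH: C=C double bond → alkene.
Ester appears at: CH(COOCH3), CH(COOCH3) → 2.

2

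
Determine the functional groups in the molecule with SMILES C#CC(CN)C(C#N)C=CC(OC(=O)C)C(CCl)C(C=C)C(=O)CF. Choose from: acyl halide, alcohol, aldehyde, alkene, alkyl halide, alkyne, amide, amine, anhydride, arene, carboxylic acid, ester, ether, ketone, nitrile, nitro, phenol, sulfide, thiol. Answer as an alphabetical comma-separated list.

Working along the chain:
  HC≡C: C≡C triple bond → alkyne.
  CH(CH2NH2): pendant –CH2NH2: N on sp³ C, no adjacent C=O → amine.
  CH(CN): pendant –C≡N: nitrile.
  CH=CH: C=C double bond → alkene.
  CH(OCOCH3): pendant –OC(=O)CH3: an acyloxy group → ester.
  CH(CH2Cl): pendant –CH2X: halogen on sp³ carbon → alkyl halide.
  CH(CH=CH2): pendant –CH=CH2: C=C double bond → alkene.
  CO: –C(=O)– with carbon on both sides → ketone.
  CH2F: halogen on an sp³ carbon → alkyl halide.

alkene, alkyl halide, alkyne, amine, ester, ketone, nitrile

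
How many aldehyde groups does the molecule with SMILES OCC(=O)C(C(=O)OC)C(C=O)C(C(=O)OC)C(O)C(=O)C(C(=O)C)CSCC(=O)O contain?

HO– on an sp³ carbon → alcohol.
–C(=O)– with carbon on both sides → ketone.
pendant –COOCH3: carbonyl C bonded to C and –OCH3 → ester.
pendant –CHO: carbonyl C bonded to C and H → aldehyde.
pendant –COOCH3: carbonyl C bonded to C and –OCH3 → ester.
–OH on an sp³ carbon → alcohol (secondary).
–C(=O)– with carbon on both sides → ketone.
pendant –COCH3: carbonyl C bonded to two carbons → ketone.
C–S–C linkage → sulfide (thioether).
–COOH: carbonyl C bonded to –OH and C → carboxylic acid (the –OH is not a separate alcohol).
Aldehyde appears at: CH(CHO) → 1.

1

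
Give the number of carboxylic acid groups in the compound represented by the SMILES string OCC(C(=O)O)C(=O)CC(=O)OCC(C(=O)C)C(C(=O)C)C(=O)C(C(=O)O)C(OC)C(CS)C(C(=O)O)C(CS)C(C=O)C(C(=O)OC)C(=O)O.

4

Taking each segment in turn:
  HOCH2: HO– on an sp³ carbon → alcohol.
  CH(COOH): pendant –COOH: carbonyl C bonded to C and –OH → carboxylic acid.
  CO: –C(=O)– with carbon on both sides → ketone.
  CH2COOCH2: –C(=O)–O–C with C on the carbonyl side → ester.
  CH(COCH3): pendant –COCH3: carbonyl C bonded to two carbons → ketone.
  CH(COCH3): pendant –COCH3: carbonyl C bonded to two carbons → ketone.
  CO: –C(=O)– with carbon on both sides → ketone.
  CH(COOH): pendant –COOH: carbonyl C bonded to C and –OH → carboxylic acid.
  CH(OCH3): pendant –OCH3: C–O–C with sp³ C, no adjacent C=O → ether.
  CH(CH2SH): pendant –CH2SH → thiol.
  CH(COOH): pendant –COOH: carbonyl C bonded to C and –OH → carboxylic acid.
  CH(CH2SH): pendant –CH2SH → thiol.
  CH(CHO): pendant –CHO: carbonyl C bonded to C and H → aldehyde.
  CH(COOCH3): pendant –COOCH3: carbonyl C bonded to C and –OCH3 → ester.
  COOH: –COOH: carbonyl C bonded to –OH and C → carboxylic acid (the –OH is not a separate alcohol).
Carboxylic acid appears at: CH(COOH), CH(COOH), CH(COOH), COOH → 4.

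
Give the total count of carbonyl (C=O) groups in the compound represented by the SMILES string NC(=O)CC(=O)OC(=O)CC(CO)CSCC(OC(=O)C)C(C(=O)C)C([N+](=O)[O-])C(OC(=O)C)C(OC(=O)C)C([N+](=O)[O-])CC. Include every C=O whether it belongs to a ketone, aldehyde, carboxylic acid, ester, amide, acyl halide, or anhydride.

H2NCO: amide, 1 C=O (running total 1).
CH2CO-O-COCH2: anhydride, 2 C=O (running total 3).
CH(OCOCH3): ester, 1 C=O (running total 4).
CH(COCH3): ketone, 1 C=O (running total 5).
CH(OCOCH3): ester, 1 C=O (running total 6).
CH(OCOCH3): ester, 1 C=O (running total 7).

7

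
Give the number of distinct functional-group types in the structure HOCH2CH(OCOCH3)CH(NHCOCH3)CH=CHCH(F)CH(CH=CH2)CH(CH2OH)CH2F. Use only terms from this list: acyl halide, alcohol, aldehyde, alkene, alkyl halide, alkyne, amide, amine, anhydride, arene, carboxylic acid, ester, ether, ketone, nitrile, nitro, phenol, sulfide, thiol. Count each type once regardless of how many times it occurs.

5

Working along the chain:
  HOCH2: HO– on an sp³ carbon → alcohol.
  CH(OCOCH3): pendant –OC(=O)CH3: an acyloxy group → ester.
  CH(NHCOCH3): pendant –NHC(=O)CH3: N bonded to a carbonyl → amide (not amine).
  CH=CH: C=C double bond → alkene.
  CH(F): halogen on an sp³ carbon → alkyl halide.
  CH(CH=CH2): pendant –CH=CH2: C=C double bond → alkene.
  CH(CH2OH): pendant –CH2OH on an sp³ backbone C → alcohol.
  CH2F: halogen on an sp³ carbon → alkyl halide.
Distinct types present: alcohol, alkene, alkyl halide, amide, ester.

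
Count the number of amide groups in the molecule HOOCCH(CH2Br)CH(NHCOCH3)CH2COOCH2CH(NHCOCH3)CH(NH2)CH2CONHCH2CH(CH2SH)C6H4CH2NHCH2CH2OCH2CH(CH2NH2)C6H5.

3

Reading the structure from left to right:
  HOOC: –COOH: carbonyl C bonded to –OH and C → carboxylic acid (the –OH is not a separate alcohol).
  CH(CH2Br): pendant –CH2X: halogen on sp³ carbon → alkyl halide.
  CH(NHCOCH3): pendant –NHC(=O)CH3: N bonded to a carbonyl → amide (not amine).
  CH2COOCH2: –C(=O)–O–C with C on the carbonyl side → ester.
  CH(NHCOCH3): pendant –NHC(=O)CH3: N bonded to a carbonyl → amide (not amine).
  CH(NH2): –NH2 on an sp³ carbon with no adjacent C=O → amine.
  CH2CONHCH2: –C(=O)–N– linkage → amide (the N is not an amine).
  CH(CH2SH): pendant –CH2SH → thiol.
  C6H4: para-disubstituted benzene ring → arene.
  CH2NHCH2: C–N–C with sp³ carbons and no adjacent C=O → amine (secondary).
  CH2OCH2: C–O–C with sp³ carbons on both sides and no adjacent C=O → ether.
  CH(CH2NH2): pendant –CH2NH2: N on sp³ C, no adjacent C=O → amine.
  C6H5: –C6H5 phenyl ring → arene.
Amide appears at: CH(NHCOCH3), CH(NHCOCH3), CH2CONHCH2 → 3.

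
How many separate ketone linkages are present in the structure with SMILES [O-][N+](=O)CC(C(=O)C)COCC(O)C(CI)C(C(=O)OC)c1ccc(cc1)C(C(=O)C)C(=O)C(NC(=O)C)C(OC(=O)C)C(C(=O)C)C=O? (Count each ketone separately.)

Taking each segment in turn:
  O2NCH2: –NO2 on carbon → nitro group.
  CH(COCH3): pendant –COCH3: carbonyl C bonded to two carbons → ketone.
  CH2OCH2: C–O–C with sp³ carbons on both sides and no adjacent C=O → ether.
  CH(OH): –OH on an sp³ carbon → alcohol (secondary).
  CH(CH2I): pendant –CH2X: halogen on sp³ carbon → alkyl halide.
  CH(COOCH3): pendant –COOCH3: carbonyl C bonded to C and –OCH3 → ester.
  C6H4: para-disubstituted benzene ring → arene.
  CH(COCH3): pendant –COCH3: carbonyl C bonded to two carbons → ketone.
  CO: –C(=O)– with carbon on both sides → ketone.
  CH(NHCOCH3): pendant –NHC(=O)CH3: N bonded to a carbonyl → amide (not amine).
  CH(OCOCH3): pendant –OC(=O)CH3: an acyloxy group → ester.
  CH(COCH3): pendant –COCH3: carbonyl C bonded to two carbons → ketone.
  CHO: terminal –CHO: carbonyl C bonded to H and C → aldehyde.
Ketone appears at: CH(COCH3), CH(COCH3), CO, CH(COCH3) → 4.

4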